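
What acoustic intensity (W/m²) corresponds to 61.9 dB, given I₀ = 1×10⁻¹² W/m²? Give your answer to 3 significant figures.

1.55e-06 W/m²

I/I₀ = 10^(61.9/10) = 1.549e+06, so I = 1.549e+06 × 10⁻¹² W/m².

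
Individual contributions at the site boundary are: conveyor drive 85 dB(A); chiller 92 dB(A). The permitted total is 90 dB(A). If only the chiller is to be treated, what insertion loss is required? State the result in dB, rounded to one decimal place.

3.7 dB

The untreated sources together contribute 10^(85/10) = 3.162e+08, i.e. 85.00 dB(A).
The limit corresponds to 10^(90/10) = 1.000e+09; subtracting the fixed part leaves 6.838e+08 for the chiller, i.e. 88.35 dB(A).
Required insertion loss = 92 − 88.35 = 3.65 dB.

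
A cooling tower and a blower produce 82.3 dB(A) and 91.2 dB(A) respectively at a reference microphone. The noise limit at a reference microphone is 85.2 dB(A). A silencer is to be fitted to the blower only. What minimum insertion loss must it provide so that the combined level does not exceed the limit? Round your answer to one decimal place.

Everything except the blower sums to 10^(82.3/10) = 1.698e+08 in linear terms, 82.30 dB(A).
To meet 85.2 dB(A) overall, the treated blower may contribute at most 10^(85.2/10) − 1.698e+08 = 1.613e+08, i.e. 82.08 dB(A).
So the blower must be reduced from 91.2 to 82.08 dB(A): IL = 9.12 dB.

9.1 dB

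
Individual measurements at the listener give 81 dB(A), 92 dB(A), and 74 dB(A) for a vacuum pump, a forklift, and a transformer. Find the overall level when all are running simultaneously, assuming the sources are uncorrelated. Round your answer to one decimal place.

92.4 dB(A)

Incoherent sources combine by intensity addition: L_total = 10·log₁₀(Σ 10^(L_i/10)).
Σ 10^(L/10) = 10^(81/10) + 10^(92/10) + 10^(74/10) = 1.736e+09.
L_total = 10·log₁₀(1.736e+09) = 92.40 dB(A).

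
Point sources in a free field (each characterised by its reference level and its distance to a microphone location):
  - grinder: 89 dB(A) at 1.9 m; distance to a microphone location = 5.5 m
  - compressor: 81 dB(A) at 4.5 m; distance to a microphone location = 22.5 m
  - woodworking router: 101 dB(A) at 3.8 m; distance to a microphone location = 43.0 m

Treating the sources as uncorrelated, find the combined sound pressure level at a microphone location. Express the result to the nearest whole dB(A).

83 dB(A)

Apply inverse-square spreading to bring every level to the receiver, then sum 10^(L/10).
grinder: 89 − 20·log₁₀(5.5/1.9) = 89 − 9.23 = 79.77 dB(A).
compressor: 81 − 20·log₁₀(22.5/4.5) = 81 − 13.98 = 67.02 dB(A).
woodworking router: 101 − 20·log₁₀(43.0/3.8) = 101 − 21.07 = 79.93 dB(A).
Σ 10^(L/10) = 1.981e+08 → L_total = 10·log₁₀(1.981e+08) = 82.97 dB(A).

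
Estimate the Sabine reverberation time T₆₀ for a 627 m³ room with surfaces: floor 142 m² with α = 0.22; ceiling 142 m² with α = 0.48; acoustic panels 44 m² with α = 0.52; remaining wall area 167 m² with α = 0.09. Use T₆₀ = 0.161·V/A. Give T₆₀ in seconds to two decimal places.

0.74 s

A = Σ Sᵢαᵢ = 142·0.22 + 142·0.48 + 44·0.52 + 167·0.09 = 137.31 m².
T₆₀ = 0.161 × 627 / 137.31 = 0.735 s.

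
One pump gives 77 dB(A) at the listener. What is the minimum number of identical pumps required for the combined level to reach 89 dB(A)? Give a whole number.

16

The shortfall is 89 − 77 = 12.0 dB, and N units add 10·log₁₀ N, so need 10·log₁₀ N ≥ 12.0.
N ≥ 10^(12.0/10) = 15.849, so N = 16.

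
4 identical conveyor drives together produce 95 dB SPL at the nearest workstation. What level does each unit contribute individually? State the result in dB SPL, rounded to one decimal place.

89.0 dB SPL

For N identical incoherent sources L_total = L₁ + 10·log₁₀ N, so L₁ = 95 − 10·log₁₀(4) = 95 − 6.021.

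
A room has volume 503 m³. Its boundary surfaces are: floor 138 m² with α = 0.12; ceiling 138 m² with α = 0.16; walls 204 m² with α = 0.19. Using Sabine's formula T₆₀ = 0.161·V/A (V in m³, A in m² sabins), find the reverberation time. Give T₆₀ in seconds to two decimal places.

1.05 s

Total absorption A = 138·0.12 + 138·0.16 + 204·0.19 = 77.40 m² sabins.
T₆₀ = 0.161·V/A = 0.161·503/77.40 = 1.046 s.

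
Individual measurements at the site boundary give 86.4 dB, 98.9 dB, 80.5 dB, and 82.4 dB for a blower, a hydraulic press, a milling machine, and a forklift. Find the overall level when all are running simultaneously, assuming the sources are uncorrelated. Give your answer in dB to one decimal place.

For uncorrelated sources the intensities add, so convert each level to linear form, sum, and take 10·log₁₀ of the total.
Σ 10^(L/10) = 10^(86.4/10) + 10^(98.9/10) + 10^(80.5/10) + 10^(82.4/10) = 8.485e+09.
L_total = 10·log₁₀(8.485e+09) = 99.29 dB.

99.3 dB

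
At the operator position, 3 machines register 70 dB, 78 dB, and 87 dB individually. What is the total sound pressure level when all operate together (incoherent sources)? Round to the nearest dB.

Incoherent sources combine by intensity addition: L_total = 10·log₁₀(Σ 10^(L_i/10)).
Σ 10^(L/10) = 10^(70/10) + 10^(78/10) + 10^(87/10) = 5.743e+08.
L_total = 10·log₁₀(5.743e+08) = 87.59 dB.

88 dB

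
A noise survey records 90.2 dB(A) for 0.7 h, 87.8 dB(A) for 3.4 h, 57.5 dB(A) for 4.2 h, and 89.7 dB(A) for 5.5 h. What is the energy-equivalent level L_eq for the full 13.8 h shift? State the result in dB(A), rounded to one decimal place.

87.6 dB(A)

Weight each interval's intensity by its duration and average over T = 13.8 h:
Σ tᵢ·10^(Lᵢ/10) = 0.7·10^(90.2/10) + 3.4·10^(87.8/10) + 4.2·10^(57.5/10) + 5.5·10^(89.7/10) = 7.917e+09.
L_eq = 10·log₁₀(7.917e+09/13.8) = 87.59 dB(A).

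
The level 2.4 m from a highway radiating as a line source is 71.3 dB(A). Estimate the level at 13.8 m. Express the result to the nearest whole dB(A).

For a line source, L₂ = L₁ − 10·log₁₀(r₂/r₁).
L₂ = 71.3 − 10·log₁₀(13.8/2.4) = 71.3 − 7.597 = 63.70 dB(A).

64 dB(A)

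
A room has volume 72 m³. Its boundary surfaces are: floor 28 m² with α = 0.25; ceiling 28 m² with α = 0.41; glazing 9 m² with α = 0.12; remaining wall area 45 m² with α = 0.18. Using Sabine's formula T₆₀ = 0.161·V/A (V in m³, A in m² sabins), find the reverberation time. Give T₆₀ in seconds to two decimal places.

0.42 s

A = Σ Sᵢαᵢ = 28·0.25 + 28·0.41 + 9·0.12 + 45·0.18 = 27.66 m².
T₆₀ = 0.161 × 72 / 27.66 = 0.419 s.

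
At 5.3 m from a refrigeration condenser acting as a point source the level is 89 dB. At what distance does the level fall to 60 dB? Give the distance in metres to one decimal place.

For a point source L₁ − L₂ = 20·log₁₀(r₂/r₁), so r₂ = r₁·10^((L₁−L₂)/20).
r₂ = 5.3·10^((89−60)/20) = 5.3·10^(29.0/20) = 149.37 m.

149.4 m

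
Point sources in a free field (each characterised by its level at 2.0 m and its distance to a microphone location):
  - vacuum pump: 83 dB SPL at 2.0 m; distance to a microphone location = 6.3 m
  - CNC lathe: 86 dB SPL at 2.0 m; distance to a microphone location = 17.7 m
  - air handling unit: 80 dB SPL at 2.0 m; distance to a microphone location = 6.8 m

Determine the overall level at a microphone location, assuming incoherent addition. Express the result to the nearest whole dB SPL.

Propagate each source to the receiver with L = L_ref − 20·log₁₀(r/r_ref), then add intensities.
vacuum pump: 83 − 20·log₁₀(6.3/2.0) = 83 − 9.97 = 73.03 dB SPL.
CNC lathe: 86 − 20·log₁₀(17.7/2.0) = 86 − 18.94 = 67.06 dB SPL.
air handling unit: 80 − 20·log₁₀(6.8/2.0) = 80 − 10.63 = 69.37 dB SPL.
Σ 10^(L/10) = 3.384e+07 → L_total = 10·log₁₀(3.384e+07) = 75.29 dB SPL.

75 dB SPL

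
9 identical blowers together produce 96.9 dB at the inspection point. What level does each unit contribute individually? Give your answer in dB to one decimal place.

Dividing the total intensity by 9 lowers the level by 10·log₁₀ 9 = 9.542 dB: L₁ = 96.9 − 9.542.

87.4 dB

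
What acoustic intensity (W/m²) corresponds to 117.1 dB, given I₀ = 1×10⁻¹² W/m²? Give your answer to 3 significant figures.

0.513 W/m²

I = I₀·10^(L/10) = 10⁻¹² × 10^(117.1/10) = 10^(-0.290).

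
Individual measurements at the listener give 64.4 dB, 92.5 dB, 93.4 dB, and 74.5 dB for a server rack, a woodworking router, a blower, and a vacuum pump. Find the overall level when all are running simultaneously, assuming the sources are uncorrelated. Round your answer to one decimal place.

Incoherent sources combine by intensity addition: L_total = 10·log₁₀(Σ 10^(L_i/10)).
Σ 10^(L/10) = 10^(64.4/10) + 10^(92.5/10) + 10^(93.4/10) + 10^(74.5/10) = 3.997e+09.
L_total = 10·log₁₀(3.997e+09) = 96.02 dB.

96.0 dB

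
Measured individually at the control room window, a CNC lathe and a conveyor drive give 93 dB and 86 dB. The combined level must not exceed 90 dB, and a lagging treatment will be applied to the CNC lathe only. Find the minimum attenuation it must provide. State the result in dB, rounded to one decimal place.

Everything except the CNC lathe sums to 10^(86/10) = 3.981e+08 in linear terms, 86.00 dB.
To meet 90 dB overall, the treated CNC lathe may contribute at most 10^(90/10) − 3.981e+08 = 6.019e+08, i.e. 87.80 dB.
So the CNC lathe must be reduced from 93 to 87.80 dB: IL = 5.20 dB.

5.2 dB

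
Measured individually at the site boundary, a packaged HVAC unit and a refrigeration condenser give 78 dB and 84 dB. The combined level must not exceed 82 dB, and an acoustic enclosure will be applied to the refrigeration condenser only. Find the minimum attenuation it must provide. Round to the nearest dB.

The untreated sources together contribute 10^(78/10) = 6.310e+07, i.e. 78.00 dB.
To meet 82 dB overall, the treated refrigeration condenser may contribute at most 10^(82/10) − 6.310e+07 = 9.539e+07, i.e. 79.80 dB.
Required insertion loss = 84 − 79.80 = 4.20 dB.

4 dB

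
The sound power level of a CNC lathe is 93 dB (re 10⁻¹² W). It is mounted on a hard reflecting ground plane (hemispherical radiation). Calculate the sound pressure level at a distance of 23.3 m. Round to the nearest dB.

58 dB

Free-field hemispherical radiation: L_p = L_w − 10·log₁₀(2π·r²), r = 23.3 m.
2π·r² = 3411 m², 10·log₁₀ of that is 35.329 dB.
L_p = 93 − 35.329 = 57.67 dB.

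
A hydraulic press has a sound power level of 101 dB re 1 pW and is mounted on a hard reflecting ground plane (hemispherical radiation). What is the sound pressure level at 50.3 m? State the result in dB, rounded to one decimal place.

Free-field hemispherical radiation: L_p = L_w − 10·log₁₀(2π·r²), r = 50.3 m.
2π·r² = 1.59e+04 m², 10·log₁₀ of that is 42.013 dB.
L_p = 101 − 42.013 = 58.99 dB.

59.0 dB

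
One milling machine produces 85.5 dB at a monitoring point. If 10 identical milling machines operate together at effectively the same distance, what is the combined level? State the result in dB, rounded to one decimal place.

N identical incoherent sources raise the level by 10·log₁₀ N.
L_total = 85.5 + 10·log₁₀(10) = 85.5 + 10.000 = 95.50 dB.

95.5 dB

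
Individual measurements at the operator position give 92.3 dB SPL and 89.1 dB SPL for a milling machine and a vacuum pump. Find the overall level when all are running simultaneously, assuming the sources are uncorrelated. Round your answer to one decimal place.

For uncorrelated sources the intensities add, so convert each level to linear form, sum, and take 10·log₁₀ of the total.
Σ 10^(L/10) = 10^(92.3/10) + 10^(89.1/10) = 2.511e+09.
L_total = 10·log₁₀(2.511e+09) = 94.00 dB SPL.

94.0 dB SPL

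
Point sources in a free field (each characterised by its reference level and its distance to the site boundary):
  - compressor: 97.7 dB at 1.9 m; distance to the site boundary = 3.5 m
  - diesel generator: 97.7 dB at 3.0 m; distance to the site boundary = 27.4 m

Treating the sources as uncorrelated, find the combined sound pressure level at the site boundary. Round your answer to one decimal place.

Propagate each source to the receiver with L = L_ref − 20·log₁₀(r/r_ref), then add intensities.
compressor: 97.7 − 20·log₁₀(3.5/1.9) = 97.7 − 5.31 = 92.39 dB.
diesel generator: 97.7 − 20·log₁₀(27.4/3.0) = 97.7 − 19.21 = 78.49 dB.
Σ 10^(L/10) = 1.806e+09 → L_total = 10·log₁₀(1.806e+09) = 92.57 dB.

92.6 dB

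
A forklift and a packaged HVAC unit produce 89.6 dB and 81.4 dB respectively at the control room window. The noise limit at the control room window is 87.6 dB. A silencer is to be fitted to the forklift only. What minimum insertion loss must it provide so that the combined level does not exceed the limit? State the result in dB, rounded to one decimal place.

The untreated sources together contribute 10^(81.4/10) = 1.380e+08, i.e. 81.40 dB.
To meet 87.6 dB overall, the treated forklift may contribute at most 10^(87.6/10) − 1.380e+08 = 4.374e+08, i.e. 86.41 dB.
Required insertion loss = 89.6 − 86.41 = 3.19 dB.

3.2 dB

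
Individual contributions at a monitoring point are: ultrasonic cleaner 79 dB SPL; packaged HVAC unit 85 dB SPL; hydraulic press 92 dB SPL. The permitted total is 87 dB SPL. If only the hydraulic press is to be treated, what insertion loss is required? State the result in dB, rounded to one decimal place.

11.8 dB

The untreated sources together contribute 10^(79/10) + 10^(85/10) = 3.957e+08, i.e. 85.97 dB SPL.
The limit corresponds to 10^(87/10) = 5.012e+08; subtracting the fixed part leaves 1.055e+08 for the hydraulic press, i.e. 80.23 dB SPL.
Required insertion loss = 92 − 80.23 = 11.77 dB.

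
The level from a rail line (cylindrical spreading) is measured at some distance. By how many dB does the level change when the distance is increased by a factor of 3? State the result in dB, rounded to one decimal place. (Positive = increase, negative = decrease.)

A line source loses 3 dB per doubling of distance; generally ΔL = −10·log₁₀(r₂/r₁).
ΔL = −10·log₁₀(3) = -4.77 dB.

-4.8 dB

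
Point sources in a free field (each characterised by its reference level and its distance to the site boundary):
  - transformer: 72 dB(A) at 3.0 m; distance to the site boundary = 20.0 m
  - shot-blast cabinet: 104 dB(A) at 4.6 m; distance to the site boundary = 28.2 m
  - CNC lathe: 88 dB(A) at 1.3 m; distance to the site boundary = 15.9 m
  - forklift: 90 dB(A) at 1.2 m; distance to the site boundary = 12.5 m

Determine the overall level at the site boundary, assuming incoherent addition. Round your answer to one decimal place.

88.3 dB(A)

Propagate each source to the receiver with L = L_ref − 20·log₁₀(r/r_ref), then add intensities.
transformer: 72 − 20·log₁₀(20.0/3.0) = 72 − 16.48 = 55.52 dB(A).
shot-blast cabinet: 104 − 20·log₁₀(28.2/4.6) = 104 − 15.75 = 88.25 dB(A).
CNC lathe: 88 − 20·log₁₀(15.9/1.3) = 88 − 21.75 = 66.25 dB(A).
forklift: 90 − 20·log₁₀(12.5/1.2) = 90 − 20.35 = 69.65 dB(A).
Σ 10^(L/10) = 6.822e+08 → L_total = 10·log₁₀(6.822e+08) = 88.34 dB(A).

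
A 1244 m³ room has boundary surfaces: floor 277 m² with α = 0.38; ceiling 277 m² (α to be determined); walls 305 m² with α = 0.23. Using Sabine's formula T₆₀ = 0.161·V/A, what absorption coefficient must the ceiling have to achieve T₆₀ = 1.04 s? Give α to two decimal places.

0.06

Required total absorption A = 0.161·1244/1.04 = 192.58 m².
Absorption from the other surfaces = 277·0.38 + 305·0.23 = 175.41 m², so the ceiling must supply 17.17 m² over 277 m².
α = 17.17/277 = 0.062.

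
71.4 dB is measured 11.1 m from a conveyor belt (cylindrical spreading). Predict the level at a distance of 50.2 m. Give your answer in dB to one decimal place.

64.8 dB

Line-source attenuation: ΔL = 10·log₁₀(r₂/r₁) = 10·log₁₀(50.2/11.1) = 6.554 dB.
L₂ = 71.4 − 10·log₁₀(50.2/11.1) = 71.4 − 6.554 = 64.85 dB.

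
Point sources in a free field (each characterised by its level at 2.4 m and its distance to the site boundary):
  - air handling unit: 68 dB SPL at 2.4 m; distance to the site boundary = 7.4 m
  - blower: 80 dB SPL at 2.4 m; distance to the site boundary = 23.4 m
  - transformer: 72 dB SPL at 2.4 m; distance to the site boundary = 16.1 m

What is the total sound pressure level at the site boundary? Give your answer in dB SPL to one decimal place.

Apply inverse-square spreading to bring every level to the receiver, then sum 10^(L/10).
air handling unit: 68 − 20·log₁₀(7.4/2.4) = 68 − 9.78 = 58.22 dB SPL.
blower: 80 − 20·log₁₀(23.4/2.4) = 80 − 19.78 = 60.22 dB SPL.
transformer: 72 − 20·log₁₀(16.1/2.4) = 72 − 16.53 = 55.47 dB SPL.
Σ 10^(L/10) = 2.068e+06 → L_total = 10·log₁₀(2.068e+06) = 63.16 dB SPL.

63.2 dB SPL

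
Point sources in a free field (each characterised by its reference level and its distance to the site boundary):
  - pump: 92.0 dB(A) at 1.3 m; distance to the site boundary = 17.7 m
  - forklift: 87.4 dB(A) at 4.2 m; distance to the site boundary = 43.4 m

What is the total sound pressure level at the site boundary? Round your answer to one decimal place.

First find each source's level at the receiver (point-source: −20·log₁₀(r/r_ref)), then combine on an intensity basis.
pump: 92.0 − 20·log₁₀(17.7/1.3) = 92.0 − 22.68 = 69.32 dB(A).
forklift: 87.4 − 20·log₁₀(43.4/4.2) = 87.4 − 20.28 = 67.12 dB(A).
Σ 10^(L/10) = 1.370e+07 → L_total = 10·log₁₀(1.370e+07) = 71.37 dB(A).

71.4 dB(A)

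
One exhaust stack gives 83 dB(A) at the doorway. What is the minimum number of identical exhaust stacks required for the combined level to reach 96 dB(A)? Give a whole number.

20

N identical sources give L₁ + 10·log₁₀ N, so require 10·log₁₀ N ≥ 96 − 83 = 13.0 dB.
N ≥ 10^(13.0/10) = 19.953, so N = 20.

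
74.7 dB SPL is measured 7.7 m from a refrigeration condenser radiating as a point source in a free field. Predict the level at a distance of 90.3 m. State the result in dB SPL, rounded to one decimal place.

Point-source attenuation: ΔL = 20·log₁₀(r₂/r₁) = 20·log₁₀(90.3/7.7) = 21.384 dB.
L₂ = 74.7 − 20·log₁₀(90.3/7.7) = 74.7 − 21.384 = 53.32 dB SPL.

53.3 dB SPL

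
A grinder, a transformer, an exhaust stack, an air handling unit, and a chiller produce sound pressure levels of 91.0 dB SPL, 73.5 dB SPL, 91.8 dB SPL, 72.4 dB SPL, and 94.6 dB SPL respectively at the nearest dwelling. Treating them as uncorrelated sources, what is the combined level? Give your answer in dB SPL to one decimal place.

For uncorrelated sources the intensities add, so convert each level to linear form, sum, and take 10·log₁₀ of the total.
Σ 10^(L/10) = 10^(91.0/10) + 10^(73.5/10) + 10^(91.8/10) + 10^(72.4/10) + 10^(94.6/10) = 5.696e+09.
L_total = 10·log₁₀(5.696e+09) = 97.56 dB SPL.

97.6 dB SPL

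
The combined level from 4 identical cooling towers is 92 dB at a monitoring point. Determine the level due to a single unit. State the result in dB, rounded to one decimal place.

Dividing the total intensity by 4 lowers the level by 10·log₁₀ 4 = 6.021 dB: L₁ = 92 − 6.021.

86.0 dB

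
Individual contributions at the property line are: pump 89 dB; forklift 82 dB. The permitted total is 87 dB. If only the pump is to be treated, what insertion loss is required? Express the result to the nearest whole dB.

Everything except the pump sums to 10^(82/10) = 1.585e+08 in linear terms, 82.00 dB.
The limit corresponds to 10^(87/10) = 5.012e+08; subtracting the fixed part leaves 3.427e+08 for the pump, i.e. 85.35 dB.
So the pump must be reduced from 89 to 85.35 dB: IL = 3.65 dB.

4 dB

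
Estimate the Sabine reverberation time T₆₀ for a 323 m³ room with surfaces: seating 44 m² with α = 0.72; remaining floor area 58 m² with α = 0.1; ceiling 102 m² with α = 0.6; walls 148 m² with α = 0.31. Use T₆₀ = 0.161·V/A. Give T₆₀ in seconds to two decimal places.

A = Σ Sᵢαᵢ = 44·0.72 + 58·0.1 + 102·0.6 + 148·0.31 = 144.56 m².
T₆₀ = 0.161·V/A = 0.161·323/144.56 = 0.360 s.

0.36 s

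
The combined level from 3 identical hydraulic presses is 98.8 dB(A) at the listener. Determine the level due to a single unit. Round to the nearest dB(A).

3 equal contributions raise the level by 10·log₁₀ 3 = 4.771 dB, so each unit alone gives 98.8 − 4.771.

94 dB(A)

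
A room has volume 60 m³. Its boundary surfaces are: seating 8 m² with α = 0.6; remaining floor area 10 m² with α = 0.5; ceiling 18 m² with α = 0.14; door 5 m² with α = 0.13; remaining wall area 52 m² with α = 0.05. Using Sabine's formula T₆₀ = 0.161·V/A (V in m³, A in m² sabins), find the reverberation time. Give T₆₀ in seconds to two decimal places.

0.62 s

Total absorption A = 8·0.6 + 10·0.5 + 18·0.14 + 5·0.13 + 52·0.05 = 15.57 m² sabins.
T₆₀ = 0.161 × 60 / 15.57 = 0.620 s.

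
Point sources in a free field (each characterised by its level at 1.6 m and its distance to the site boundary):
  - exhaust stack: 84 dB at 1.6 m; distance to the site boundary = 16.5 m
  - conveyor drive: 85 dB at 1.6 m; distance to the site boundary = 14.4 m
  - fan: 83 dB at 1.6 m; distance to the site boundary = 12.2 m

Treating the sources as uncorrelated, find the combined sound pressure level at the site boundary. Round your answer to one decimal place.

69.9 dB

Apply inverse-square spreading to bring every level to the receiver, then sum 10^(L/10).
exhaust stack: 84 − 20·log₁₀(16.5/1.6) = 84 − 20.27 = 63.73 dB.
conveyor drive: 85 − 20·log₁₀(14.4/1.6) = 85 − 19.08 = 65.92 dB.
fan: 83 − 20·log₁₀(12.2/1.6) = 83 − 17.64 = 65.36 dB.
Σ 10^(L/10) = 9.698e+06 → L_total = 10·log₁₀(9.698e+06) = 69.87 dB.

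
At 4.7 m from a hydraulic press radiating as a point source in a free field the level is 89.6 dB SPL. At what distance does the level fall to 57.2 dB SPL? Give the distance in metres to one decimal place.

The 32.4 dB drop corresponds to a distance ratio of 10^(32.4/20) for a point source.
r₂ = 4.7·10^((89.6−57.2)/20) = 4.7·10^(32.4/20) = 195.93 m.

195.9 m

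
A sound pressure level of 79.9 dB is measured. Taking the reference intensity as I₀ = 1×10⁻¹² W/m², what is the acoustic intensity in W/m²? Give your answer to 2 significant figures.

I/I₀ = 10^(79.9/10) = 9.772e+07, so I = 9.772e+07 × 10⁻¹² W/m².

9.8e-05 W/m²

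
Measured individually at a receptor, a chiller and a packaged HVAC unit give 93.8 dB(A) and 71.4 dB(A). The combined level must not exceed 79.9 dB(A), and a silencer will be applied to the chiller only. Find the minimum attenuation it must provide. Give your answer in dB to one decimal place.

Everything except the chiller sums to 10^(71.4/10) = 1.380e+07 in linear terms, 71.40 dB(A).
The limit corresponds to 10^(79.9/10) = 9.772e+07; subtracting the fixed part leaves 8.392e+07 for the chiller, i.e. 79.24 dB(A).
Required insertion loss = 93.8 − 79.24 = 14.56 dB.

14.6 dB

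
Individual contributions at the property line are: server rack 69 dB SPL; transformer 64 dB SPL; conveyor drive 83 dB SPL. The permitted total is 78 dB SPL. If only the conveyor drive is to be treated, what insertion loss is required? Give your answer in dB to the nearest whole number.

Fixed contribution from the other sources: Σ 10^(L/10) = 10^(69/10) + 10^(64/10) = 1.046e+07 (70.19 dB SPL).
To meet 78 dB SPL overall, the treated conveyor drive may contribute at most 10^(78/10) − 1.046e+07 = 5.264e+07, i.e. 77.21 dB SPL.
So the conveyor drive must be reduced from 83 to 77.21 dB SPL: IL = 5.79 dB.

6 dB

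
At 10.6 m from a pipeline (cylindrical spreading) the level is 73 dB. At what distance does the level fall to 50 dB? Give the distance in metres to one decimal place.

Line-source spreading drops the level by 10·log₁₀(r₂/r₁); inverting, r₂/r₁ = 10^(ΔL/10).
r₂ = 10.6·10^((73−50)/10) = 10.6·10^(23.0/10) = 2114.98 m.

2115.0 m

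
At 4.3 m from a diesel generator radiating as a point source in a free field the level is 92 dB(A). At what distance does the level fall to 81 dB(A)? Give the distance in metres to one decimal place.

The 11.0 dB drop corresponds to a distance ratio of 10^(11.0/20) for a point source.
r₂ = 4.3·10^((92−81)/20) = 4.3·10^(11.0/20) = 15.26 m.

15.3 m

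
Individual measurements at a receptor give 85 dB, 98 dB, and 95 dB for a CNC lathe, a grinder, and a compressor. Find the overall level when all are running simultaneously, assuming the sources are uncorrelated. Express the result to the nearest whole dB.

For uncorrelated sources the intensities add, so convert each level to linear form, sum, and take 10·log₁₀ of the total.
Σ 10^(L/10) = 10^(85/10) + 10^(98/10) + 10^(95/10) = 9.788e+09.
L_total = 10·log₁₀(9.788e+09) = 99.91 dB.

100 dB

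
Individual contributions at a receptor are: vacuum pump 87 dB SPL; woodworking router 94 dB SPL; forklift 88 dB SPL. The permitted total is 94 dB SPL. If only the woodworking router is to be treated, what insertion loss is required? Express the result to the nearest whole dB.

Everything except the woodworking router sums to 10^(87/10) + 10^(88/10) = 1.132e+09 in linear terms, 90.54 dB SPL.
The limit corresponds to 10^(94/10) = 2.512e+09; subtracting the fixed part leaves 1.380e+09 for the woodworking router, i.e. 91.40 dB SPL.
So the woodworking router must be reduced from 94 to 91.40 dB SPL: IL = 2.60 dB.

3 dB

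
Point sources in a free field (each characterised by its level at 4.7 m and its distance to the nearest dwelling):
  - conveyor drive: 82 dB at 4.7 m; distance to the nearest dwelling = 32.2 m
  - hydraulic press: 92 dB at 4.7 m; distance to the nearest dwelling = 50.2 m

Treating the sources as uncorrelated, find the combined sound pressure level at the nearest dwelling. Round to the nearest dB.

First find each source's level at the receiver (point-source: −20·log₁₀(r/r_ref)), then combine on an intensity basis.
conveyor drive: 82 − 20·log₁₀(32.2/4.7) = 82 − 16.72 = 65.28 dB.
hydraulic press: 92 − 20·log₁₀(50.2/4.7) = 92 − 20.57 = 71.43 dB.
Σ 10^(L/10) = 1.727e+07 → L_total = 10·log₁₀(1.727e+07) = 72.37 dB.

72 dB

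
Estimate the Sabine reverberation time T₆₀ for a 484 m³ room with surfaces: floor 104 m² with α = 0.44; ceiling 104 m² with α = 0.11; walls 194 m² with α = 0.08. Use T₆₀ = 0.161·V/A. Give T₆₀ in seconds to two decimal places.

Summing Sᵢαᵢ: 104·0.44 + 104·0.11 + 194·0.08 = 72.72 m².
T₆₀ = 0.161 × 484 / 72.72 = 1.072 s.

1.07 s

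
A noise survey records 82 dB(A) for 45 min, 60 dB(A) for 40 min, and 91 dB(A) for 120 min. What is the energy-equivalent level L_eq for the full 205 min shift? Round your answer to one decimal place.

88.9 dB(A)

Weight each interval's intensity by its duration and average over T = 205 min:
Σ tᵢ·10^(Lᵢ/10) = 45·10^(82/10) + 40·10^(60/10) + 120·10^(91/10) = 1.582e+11.
L_eq = 10·log₁₀(1.582e+11/205) = 88.88 dB(A).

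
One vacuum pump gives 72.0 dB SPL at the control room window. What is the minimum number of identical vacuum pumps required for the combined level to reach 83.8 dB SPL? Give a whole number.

Need L₁ + 10·log₁₀ N ≥ 83.8, i.e. log₁₀ N ≥ 1.18.
N ≥ 10^(11.8/10) = 15.136, so N = 16.

16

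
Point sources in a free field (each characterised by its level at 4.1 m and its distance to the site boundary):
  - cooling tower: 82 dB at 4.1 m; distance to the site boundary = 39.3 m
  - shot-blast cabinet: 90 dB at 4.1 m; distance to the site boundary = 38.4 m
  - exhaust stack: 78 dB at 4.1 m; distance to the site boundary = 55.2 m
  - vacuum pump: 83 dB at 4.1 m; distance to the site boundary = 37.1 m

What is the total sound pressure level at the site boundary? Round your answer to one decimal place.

Apply inverse-square spreading to bring every level to the receiver, then sum 10^(L/10).
cooling tower: 82 − 20·log₁₀(39.3/4.1) = 82 − 19.63 = 62.37 dB.
shot-blast cabinet: 90 − 20·log₁₀(38.4/4.1) = 90 − 19.43 = 70.57 dB.
exhaust stack: 78 − 20·log₁₀(55.2/4.1) = 78 − 22.58 = 55.42 dB.
vacuum pump: 83 − 20·log₁₀(37.1/4.1) = 83 − 19.13 = 63.87 dB.
Σ 10^(L/10) = 1.591e+07 → L_total = 10·log₁₀(1.591e+07) = 72.02 dB.

72.0 dB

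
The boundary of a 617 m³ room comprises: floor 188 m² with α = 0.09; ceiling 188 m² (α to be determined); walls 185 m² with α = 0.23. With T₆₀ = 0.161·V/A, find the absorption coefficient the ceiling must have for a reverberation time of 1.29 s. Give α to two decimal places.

0.09

A = 0.161·V/T₆₀ = 0.161·617/1.29 = 77.01 m² sabins.
Absorption from the other surfaces = 188·0.09 + 185·0.23 = 59.47 m², so the ceiling must supply 17.54 m² over 188 m².
α = 17.54/188 = 0.093.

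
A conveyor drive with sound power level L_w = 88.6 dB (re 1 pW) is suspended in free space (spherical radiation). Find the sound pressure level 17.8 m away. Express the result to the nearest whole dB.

53 dB

The power spreads over a sphere of area 4π·r², so L_p = L_w − 10·log₁₀(4π·r²).
4π·r² = 3982 m², 10·log₁₀ of that is 36.000 dB.
L_p = 88.6 − 36.000 = 52.60 dB.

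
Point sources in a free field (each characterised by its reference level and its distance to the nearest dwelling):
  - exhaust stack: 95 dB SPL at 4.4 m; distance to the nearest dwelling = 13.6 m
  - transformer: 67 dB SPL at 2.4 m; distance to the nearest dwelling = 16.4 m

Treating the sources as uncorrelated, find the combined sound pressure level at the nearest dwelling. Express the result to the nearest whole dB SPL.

85 dB SPL

Apply inverse-square spreading to bring every level to the receiver, then sum 10^(L/10).
exhaust stack: 95 − 20·log₁₀(13.6/4.4) = 95 − 9.80 = 85.20 dB SPL.
transformer: 67 − 20·log₁₀(16.4/2.4) = 67 − 16.69 = 50.31 dB SPL.
Σ 10^(L/10) = 3.311e+08 → L_total = 10·log₁₀(3.311e+08) = 85.20 dB SPL.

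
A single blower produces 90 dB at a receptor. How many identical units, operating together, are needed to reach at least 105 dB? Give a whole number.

The shortfall is 105 − 90 = 15.0 dB, and N units add 10·log₁₀ N, so need 10·log₁₀ N ≥ 15.0.
N ≥ 10^(15.0/10) = 31.623, so N = 32.

32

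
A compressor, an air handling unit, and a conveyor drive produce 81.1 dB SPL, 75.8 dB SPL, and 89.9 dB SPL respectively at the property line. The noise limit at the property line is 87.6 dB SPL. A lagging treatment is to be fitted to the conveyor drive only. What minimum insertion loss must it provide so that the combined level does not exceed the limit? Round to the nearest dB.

The untreated sources together contribute 10^(81.1/10) + 10^(75.8/10) = 1.668e+08, i.e. 82.22 dB SPL.
The limit corresponds to 10^(87.6/10) = 5.754e+08; subtracting the fixed part leaves 4.086e+08 for the conveyor drive, i.e. 86.11 dB SPL.
Required insertion loss = 89.9 − 86.11 = 3.79 dB.

4 dB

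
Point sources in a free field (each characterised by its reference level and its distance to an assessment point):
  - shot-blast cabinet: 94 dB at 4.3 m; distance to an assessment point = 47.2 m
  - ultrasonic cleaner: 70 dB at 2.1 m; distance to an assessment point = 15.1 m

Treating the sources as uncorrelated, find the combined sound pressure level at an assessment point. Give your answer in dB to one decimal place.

Apply inverse-square spreading to bring every level to the receiver, then sum 10^(L/10).
shot-blast cabinet: 94 − 20·log₁₀(47.2/4.3) = 94 − 20.81 = 73.19 dB.
ultrasonic cleaner: 70 − 20·log₁₀(15.1/2.1) = 70 − 17.14 = 52.86 dB.
Σ 10^(L/10) = 2.104e+07 → L_total = 10·log₁₀(2.104e+07) = 73.23 dB.

73.2 dB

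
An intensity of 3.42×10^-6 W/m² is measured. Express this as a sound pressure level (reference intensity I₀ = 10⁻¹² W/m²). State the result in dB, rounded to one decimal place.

I/I₀ = 3.42×10^-6/10⁻¹² = 3.42×10^6, and L = 10·log₁₀(I/I₀).
L = 10·(0.5340 + 6) = 65.34 dB.

65.3 dB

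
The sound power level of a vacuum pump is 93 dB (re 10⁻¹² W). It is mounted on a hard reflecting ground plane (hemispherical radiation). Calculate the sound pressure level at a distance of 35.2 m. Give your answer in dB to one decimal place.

L_p = L_w − 10·log₁₀(2π·r²) with r = 35.2 m.
2π·r² = 7785 m², 10·log₁₀ of that is 38.913 dB.
L_p = 93 − 38.913 = 54.09 dB.

54.1 dB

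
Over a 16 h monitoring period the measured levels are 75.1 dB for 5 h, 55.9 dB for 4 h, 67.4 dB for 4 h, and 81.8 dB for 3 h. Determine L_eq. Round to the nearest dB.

L_eq = 10·log₁₀[(1/T)·Σ tᵢ·10^(Lᵢ/10)] with T = 16 h.
Σ tᵢ·10^(Lᵢ/10) = 5·10^(75.1/10) + 4·10^(55.9/10) + 4·10^(67.4/10) + 3·10^(81.8/10) = 6.394e+08.
L_eq = 10·log₁₀(6.394e+08/16) = 76.02 dB.

76 dB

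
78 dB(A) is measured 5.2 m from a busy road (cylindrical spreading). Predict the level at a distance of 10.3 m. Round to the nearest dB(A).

75 dB(A)

For a line source, L₂ = L₁ − 10·log₁₀(r₂/r₁).
L₂ = 78 − 10·log₁₀(10.3/5.2) = 78 − 2.968 = 75.03 dB(A).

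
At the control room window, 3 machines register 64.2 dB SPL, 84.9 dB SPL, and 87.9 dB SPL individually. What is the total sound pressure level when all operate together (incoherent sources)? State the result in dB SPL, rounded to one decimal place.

For uncorrelated sources the intensities add, so convert each level to linear form, sum, and take 10·log₁₀ of the total.
Σ 10^(L/10) = 10^(64.2/10) + 10^(84.9/10) + 10^(87.9/10) = 9.283e+08.
L_total = 10·log₁₀(9.283e+08) = 89.68 dB SPL.

89.7 dB SPL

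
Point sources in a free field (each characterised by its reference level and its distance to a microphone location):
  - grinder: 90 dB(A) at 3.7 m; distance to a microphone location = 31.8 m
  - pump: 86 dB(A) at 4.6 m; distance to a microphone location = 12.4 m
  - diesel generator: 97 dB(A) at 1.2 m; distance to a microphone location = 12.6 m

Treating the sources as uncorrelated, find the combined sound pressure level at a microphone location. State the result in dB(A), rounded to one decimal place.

Apply inverse-square spreading to bring every level to the receiver, then sum 10^(L/10).
grinder: 90 − 20·log₁₀(31.8/3.7) = 90 − 18.68 = 71.32 dB(A).
pump: 86 − 20·log₁₀(12.4/4.6) = 86 − 8.61 = 77.39 dB(A).
diesel generator: 97 − 20·log₁₀(12.6/1.2) = 97 − 20.42 = 76.58 dB(A).
Σ 10^(L/10) = 1.138e+08 → L_total = 10·log₁₀(1.138e+08) = 80.56 dB(A).

80.6 dB(A)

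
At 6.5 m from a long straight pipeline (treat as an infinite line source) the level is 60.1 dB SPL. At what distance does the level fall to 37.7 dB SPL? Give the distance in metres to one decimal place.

For a line source L₁ − L₂ = 10·log₁₀(r₂/r₁), so r₂ = r₁·10^((L₁−L₂)/10).
r₂ = 6.5·10^((60.1−37.7)/10) = 6.5·10^(22.4/10) = 1129.57 m.

1129.6 m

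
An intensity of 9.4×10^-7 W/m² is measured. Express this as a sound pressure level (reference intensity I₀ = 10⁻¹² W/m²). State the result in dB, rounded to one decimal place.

59.7 dB

Dividing by I₀ shifts the exponent by 12: I/I₀ = 9.4×10^5.
L = 10·(0.9731 + 5) = 59.73 dB.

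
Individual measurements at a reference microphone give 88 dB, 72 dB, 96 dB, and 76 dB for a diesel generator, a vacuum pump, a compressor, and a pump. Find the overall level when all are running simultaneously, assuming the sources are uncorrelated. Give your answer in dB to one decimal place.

Incoherent sources combine by intensity addition: L_total = 10·log₁₀(Σ 10^(L_i/10)).
Σ 10^(L/10) = 10^(88/10) + 10^(72/10) + 10^(96/10) + 10^(76/10) = 4.668e+09.
L_total = 10·log₁₀(4.668e+09) = 96.69 dB.

96.7 dB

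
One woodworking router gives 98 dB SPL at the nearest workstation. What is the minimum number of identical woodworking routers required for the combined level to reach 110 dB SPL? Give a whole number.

N identical sources give L₁ + 10·log₁₀ N, so require 10·log₁₀ N ≥ 110 − 98 = 12.0 dB.
N ≥ 10^(12.0/10) = 15.849, so N = 16.

16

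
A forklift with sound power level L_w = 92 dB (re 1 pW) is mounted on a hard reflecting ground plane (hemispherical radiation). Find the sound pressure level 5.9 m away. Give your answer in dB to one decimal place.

68.6 dB

The power spreads over a hemisphere of area 2π·r², so L_p = L_w − 10·log₁₀(2π·r²).
2π·r² = 218.7 m², 10·log₁₀ of that is 23.399 dB.
L_p = 92 − 23.399 = 68.60 dB.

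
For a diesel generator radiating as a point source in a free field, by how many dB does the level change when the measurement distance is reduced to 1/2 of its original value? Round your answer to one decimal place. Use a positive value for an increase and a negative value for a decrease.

Point-source spreading: ΔL = −20·log₁₀(r₂/r₁).
ΔL = −20·log₁₀(0.5) = +6.02 dB.

+6.0 dB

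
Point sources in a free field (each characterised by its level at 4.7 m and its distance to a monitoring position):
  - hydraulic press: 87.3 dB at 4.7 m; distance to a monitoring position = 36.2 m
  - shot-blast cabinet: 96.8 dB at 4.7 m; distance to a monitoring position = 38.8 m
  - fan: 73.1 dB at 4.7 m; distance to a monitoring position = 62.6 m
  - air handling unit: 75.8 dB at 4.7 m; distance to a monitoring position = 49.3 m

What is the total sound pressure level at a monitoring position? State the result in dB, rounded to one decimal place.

Apply inverse-square spreading to bring every level to the receiver, then sum 10^(L/10).
hydraulic press: 87.3 − 20·log₁₀(36.2/4.7) = 87.3 − 17.73 = 69.57 dB.
shot-blast cabinet: 96.8 − 20·log₁₀(38.8/4.7) = 96.8 − 18.33 = 78.47 dB.
fan: 73.1 − 20·log₁₀(62.6/4.7) = 73.1 − 22.49 = 50.61 dB.
air handling unit: 75.8 − 20·log₁₀(49.3/4.7) = 75.8 − 20.41 = 55.39 dB.
Σ 10^(L/10) = 7.974e+07 → L_total = 10·log₁₀(7.974e+07) = 79.02 dB.

79.0 dB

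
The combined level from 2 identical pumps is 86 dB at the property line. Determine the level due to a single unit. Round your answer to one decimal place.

Dividing the total intensity by 2 lowers the level by 10·log₁₀ 2 = 3.010 dB: L₁ = 86 − 3.010.

83.0 dB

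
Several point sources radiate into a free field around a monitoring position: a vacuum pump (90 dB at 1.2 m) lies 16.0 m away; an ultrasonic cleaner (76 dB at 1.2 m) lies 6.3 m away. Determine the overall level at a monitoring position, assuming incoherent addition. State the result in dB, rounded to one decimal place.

68.5 dB

Apply inverse-square spreading to bring every level to the receiver, then sum 10^(L/10).
vacuum pump: 90 − 20·log₁₀(16.0/1.2) = 90 − 22.50 = 67.50 dB.
ultrasonic cleaner: 76 − 20·log₁₀(6.3/1.2) = 76 − 14.40 = 61.60 dB.
Σ 10^(L/10) = 7.069e+06 → L_total = 10·log₁₀(7.069e+06) = 68.49 dB.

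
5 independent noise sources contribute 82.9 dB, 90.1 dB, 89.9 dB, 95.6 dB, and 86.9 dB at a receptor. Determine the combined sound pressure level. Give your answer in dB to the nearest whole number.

98 dB

For uncorrelated sources the intensities add, so convert each level to linear form, sum, and take 10·log₁₀ of the total.
Σ 10^(L/10) = 10^(82.9/10) + 10^(90.1/10) + 10^(89.9/10) + 10^(95.6/10) + 10^(86.9/10) = 6.316e+09.
L_total = 10·log₁₀(6.316e+09) = 98.00 dB.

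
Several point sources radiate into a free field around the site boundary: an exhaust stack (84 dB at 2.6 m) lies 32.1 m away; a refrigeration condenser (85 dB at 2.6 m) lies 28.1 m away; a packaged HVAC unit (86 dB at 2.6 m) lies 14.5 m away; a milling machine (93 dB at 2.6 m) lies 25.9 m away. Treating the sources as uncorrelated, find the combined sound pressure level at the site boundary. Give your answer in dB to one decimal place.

Propagate each source to the receiver with L = L_ref − 20·log₁₀(r/r_ref), then add intensities.
exhaust stack: 84 − 20·log₁₀(32.1/2.6) = 84 − 21.83 = 62.17 dB.
refrigeration condenser: 85 − 20·log₁₀(28.1/2.6) = 85 − 20.67 = 64.33 dB.
packaged HVAC unit: 86 − 20·log₁₀(14.5/2.6) = 86 − 14.93 = 71.07 dB.
milling machine: 93 − 20·log₁₀(25.9/2.6) = 93 − 19.97 = 73.03 dB.
Σ 10^(L/10) = 3.726e+07 → L_total = 10·log₁₀(3.726e+07) = 75.71 dB.

75.7 dB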